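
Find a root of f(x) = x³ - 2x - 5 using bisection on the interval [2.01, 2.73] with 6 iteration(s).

f(x) = x³ - 2x - 5
Initial interval: [2.01, 2.73]

Iteration 1:
  c_1 = (2.010000 + 2.730000)/2 = 2.370000
  f(c_1) = f(2.370000) = 3.572053
  f(a) × f(c) < 0, new interval: [2.010000, 2.370000]
Iteration 2:
  c_2 = (2.010000 + 2.370000)/2 = 2.190000
  f(c_2) = f(2.190000) = 1.123459
  f(a) × f(c) < 0, new interval: [2.010000, 2.190000]
Iteration 3:
  c_3 = (2.010000 + 2.190000)/2 = 2.100000
  f(c_3) = f(2.100000) = 0.061000
  f(a) × f(c) < 0, new interval: [2.010000, 2.100000]
Iteration 4:
  c_4 = (2.010000 + 2.100000)/2 = 2.055000
  f(c_4) = f(2.055000) = -0.431684
  f(a) × f(c) ≥ 0, new interval: [2.055000, 2.100000]
Iteration 5:
  c_5 = (2.055000 + 2.100000)/2 = 2.077500
  f(c_5) = f(2.077500) = -0.188497
  f(a) × f(c) ≥ 0, new interval: [2.077500, 2.100000]
Iteration 6:
  c_6 = (2.077500 + 2.100000)/2 = 2.088750
  f(c_6) = f(2.088750) = -0.064542
  f(a) × f(c) ≥ 0, new interval: [2.088750, 2.100000]

After 6 iteration(s), the approximation is c_6 = 2.088750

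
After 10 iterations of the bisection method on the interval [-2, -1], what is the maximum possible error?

Bisection error bound: |error| ≤ (b-a)/2^n
|error| ≤ (-1 - (-2))/2^10 = 1/2^10
|error| ≤ 0.0009765625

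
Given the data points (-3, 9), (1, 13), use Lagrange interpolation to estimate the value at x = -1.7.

Lagrange interpolation formula:
P(x) = Σ yᵢ × Lᵢ(x)
where Lᵢ(x) = Π_{j≠i} (x - xⱼ)/(xᵢ - xⱼ)

L_0(-1.7) = (-1.7 - 1)/(-3 - 1) = 0.675000
L_1(-1.7) = (-1.7 - (-3))/(1 - (-3)) = 0.325000

P(-1.7) = 9×L_0(-1.7) + 13×L_1(-1.7)
P(-1.7) = 10.300000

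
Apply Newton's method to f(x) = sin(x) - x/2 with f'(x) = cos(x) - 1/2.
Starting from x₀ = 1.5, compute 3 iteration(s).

f(x) = sin(x) - x/2
f'(x) = cos(x) - 1/2
x₀ = 1.5

Newton-Raphson formula: x_{n+1} = x_n - f(x_n)/f'(x_n)

Iteration 1:
  f(1.500000) = 0.247495
  f'(1.500000) = -0.429263
  x_1 = 1.500000 - 0.247495/(-0.429263) = 2.076558
Iteration 2:
  f(2.076558) = -0.163473
  f'(2.076558) = -0.984474
  x_2 = 2.076558 - (-0.163473)/(-0.984474) = 1.910507
Iteration 3:
  f(1.910507) = -0.012402
  f'(1.910507) = -0.833214
  x_3 = 1.910507 - (-0.012402)/(-0.833214) = 1.895622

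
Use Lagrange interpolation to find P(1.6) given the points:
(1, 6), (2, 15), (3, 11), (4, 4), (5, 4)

Lagrange interpolation formula:
P(x) = Σ yᵢ × Lᵢ(x)
where Lᵢ(x) = Π_{j≠i} (x - xⱼ)/(xᵢ - xⱼ)

L_0(1.6) = (1.6 - 2)/(1 - 2) × (1.6 - 3)/(1 - 3) × (1.6 - 4)/(1 - 4) × (1.6 - 5)/(1 - 5) = 0.190400
L_1(1.6) = (1.6 - 1)/(2 - 1) × (1.6 - 3)/(2 - 3) × (1.6 - 4)/(2 - 4) × (1.6 - 5)/(2 - 5) = 1.142400
L_2(1.6) = (1.6 - 1)/(3 - 1) × (1.6 - 2)/(3 - 2) × (1.6 - 4)/(3 - 4) × (1.6 - 5)/(3 - 5) = -0.489600
L_3(1.6) = (1.6 - 1)/(4 - 1) × (1.6 - 2)/(4 - 2) × (1.6 - 3)/(4 - 3) × (1.6 - 5)/(4 - 5) = 0.190400
L_4(1.6) = (1.6 - 1)/(5 - 1) × (1.6 - 2)/(5 - 2) × (1.6 - 3)/(5 - 3) × (1.6 - 4)/(5 - 4) = -0.033600

P(1.6) = 6×L_0(1.6) + 15×L_1(1.6) + 11×L_2(1.6) + 4×L_3(1.6) + 4×L_4(1.6)
P(1.6) = 13.520000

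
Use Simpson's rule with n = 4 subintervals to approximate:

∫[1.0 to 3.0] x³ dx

f(x) = x³
a = 1.0, b = 3.0, n = 4
h = (b - a)/n = 0.500000

Simpson's rule: (h/3)[f(x₀) + 4f(x₁) + 2f(x₂) + ... + f(xₙ)]

x_0 = 1.0000, f(x_0) = 1.000000, coefficient = 1
x_1 = 1.5000, f(x_1) = 3.375000, coefficient = 4
x_2 = 2.0000, f(x_2) = 8.000000, coefficient = 2
x_3 = 2.5000, f(x_3) = 15.625000, coefficient = 4
x_4 = 3.0000, f(x_4) = 27.000000, coefficient = 1

I ≈ (0.500000/3) × 120.000000 = 20.000000
Exact value: 20.000000
Error: 0.000000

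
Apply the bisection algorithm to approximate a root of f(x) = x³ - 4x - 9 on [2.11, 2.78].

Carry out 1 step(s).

f(x) = x³ - 4x - 9
Initial interval: [2.11, 2.78]

Iteration 1:
  c_1 = (2.110000 + 2.780000)/2 = 2.445000
  f(c_1) = f(2.445000) = -4.163729
  f(a) × f(c) ≥ 0, new interval: [2.445000, 2.780000]

After 1 iteration(s), the approximation is c_1 = 2.445000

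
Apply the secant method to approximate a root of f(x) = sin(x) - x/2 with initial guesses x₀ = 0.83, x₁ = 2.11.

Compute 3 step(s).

f(x) = sin(x) - x/2
x₀ = 0.83, x₁ = 2.11

Secant formula: x_{n+1} = x_n - f(x_n)(x_n - x_{n-1})/(f(x_n) - f(x_{n-1}))

Iteration 1:
  f(0.830000) = 0.322931
  f(2.110000) = -0.196882
  x_2 = 2.110000 - (-0.196882)×(2.110000 - 0.830000)/(-0.196882 - 0.322931)
       = 1.625193
Iteration 2:
  f(2.110000) = -0.196882
  f(1.625193) = 0.185924
  x_3 = 1.625193 - 0.185924×(1.625193 - 2.110000)/(0.185924 - (-0.196882))
       = 1.860658
Iteration 3:
  f(1.625193) = 0.185924
  f(1.860658) = 0.027955
  x_4 = 1.860658 - 0.027955×(1.860658 - 1.625193)/(0.027955 - 0.185924)
       = 1.902326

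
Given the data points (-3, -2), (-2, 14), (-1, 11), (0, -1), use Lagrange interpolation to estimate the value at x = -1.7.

Lagrange interpolation formula:
P(x) = Σ yᵢ × Lᵢ(x)
where Lᵢ(x) = Π_{j≠i} (x - xⱼ)/(xᵢ - xⱼ)

L_0(-1.7) = (-1.7 - (-2))/(-3 - (-2)) × (-1.7 - (-1))/(-3 - (-1)) × (-1.7 - 0)/(-3 - 0) = -0.059500
L_1(-1.7) = (-1.7 - (-3))/(-2 - (-3)) × (-1.7 - (-1))/(-2 - (-1)) × (-1.7 - 0)/(-2 - 0) = 0.773500
L_2(-1.7) = (-1.7 - (-3))/(-1 - (-3)) × (-1.7 - (-2))/(-1 - (-2)) × (-1.7 - 0)/(-1 - 0) = 0.331500
L_3(-1.7) = (-1.7 - (-3))/(0 - (-3)) × (-1.7 - (-2))/(0 - (-2)) × (-1.7 - (-1))/(0 - (-1)) = -0.045500

P(-1.7) = (-2)×L_0(-1.7) + 14×L_1(-1.7) + 11×L_2(-1.7) + (-1)×L_3(-1.7)
P(-1.7) = 14.640000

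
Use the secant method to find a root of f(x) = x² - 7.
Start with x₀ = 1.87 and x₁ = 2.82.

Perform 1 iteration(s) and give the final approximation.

f(x) = x² - 7
x₀ = 1.87, x₁ = 2.82

Secant formula: x_{n+1} = x_n - f(x_n)(x_n - x_{n-1})/(f(x_n) - f(x_{n-1}))

Iteration 1:
  f(1.870000) = -3.503100
  f(2.820000) = 0.952400
  x_2 = 2.820000 - 0.952400×(2.820000 - 1.870000)/(0.952400 - (-3.503100))
       = 2.616930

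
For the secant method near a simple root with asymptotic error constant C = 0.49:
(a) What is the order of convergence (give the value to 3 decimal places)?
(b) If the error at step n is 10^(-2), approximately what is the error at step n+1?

(a) Secant method has superlinear convergence with order φ = (1+√5)/2 ≈ 1.618.
    This means |e_{n+1}| ≈ C|e_n|^1.618.

(b) With |e_n| = 10^(-2) and C = 0.49:
    |e_{n+1}| ≈ 0.49 × (10^(-2))^1.618 = 0.49 × 10^(-3.24)

(a) ≈ 1.618 (golden ratio); (b) |e_{n+1}| ≈ 2.845e-04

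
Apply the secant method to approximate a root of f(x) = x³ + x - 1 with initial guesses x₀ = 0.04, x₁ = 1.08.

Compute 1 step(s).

f(x) = x³ + x - 1
x₀ = 0.04, x₁ = 1.08

Secant formula: x_{n+1} = x_n - f(x_n)(x_n - x_{n-1})/(f(x_n) - f(x_{n-1}))

Iteration 1:
  f(0.040000) = -0.959936
  f(1.080000) = 1.339712
  x_2 = 1.080000 - 1.339712×(1.080000 - 0.040000)/(1.339712 - (-0.959936))
       = 0.474124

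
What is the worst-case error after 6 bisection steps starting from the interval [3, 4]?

Bisection error bound: |error| ≤ (b-a)/2^n
|error| ≤ (4 - 3)/2^6 = 1/2^6
|error| ≤ 0.0156250000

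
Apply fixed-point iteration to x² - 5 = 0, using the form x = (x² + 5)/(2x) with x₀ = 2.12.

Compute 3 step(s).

Equation: x² - 5 = 0
Fixed-point form: x = (x² + 5)/(2x)
x₀ = 2.12

x_1 = g(2.120000) = 2.239245
x_2 = g(2.239245) = 2.236070
x_3 = g(2.236070) = 2.236068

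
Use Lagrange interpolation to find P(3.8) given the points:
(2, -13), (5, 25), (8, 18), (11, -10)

Lagrange interpolation formula:
P(x) = Σ yᵢ × Lᵢ(x)
where Lᵢ(x) = Π_{j≠i} (x - xⱼ)/(xᵢ - xⱼ)

L_0(3.8) = (3.8 - 5)/(2 - 5) × (3.8 - 8)/(2 - 8) × (3.8 - 11)/(2 - 11) = 0.224000
L_1(3.8) = (3.8 - 2)/(5 - 2) × (3.8 - 8)/(5 - 8) × (3.8 - 11)/(5 - 11) = 1.008000
L_2(3.8) = (3.8 - 2)/(8 - 2) × (3.8 - 5)/(8 - 5) × (3.8 - 11)/(8 - 11) = -0.288000
L_3(3.8) = (3.8 - 2)/(11 - 2) × (3.8 - 5)/(11 - 5) × (3.8 - 8)/(11 - 8) = 0.056000

P(3.8) = (-13)×L_0(3.8) + 25×L_1(3.8) + 18×L_2(3.8) + (-10)×L_3(3.8)
P(3.8) = 16.544000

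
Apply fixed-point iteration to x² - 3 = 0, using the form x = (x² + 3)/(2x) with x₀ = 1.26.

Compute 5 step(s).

Equation: x² - 3 = 0
Fixed-point form: x = (x² + 3)/(2x)
x₀ = 1.26

x_1 = g(1.260000) = 1.820476
x_2 = g(1.820476) = 1.734198
x_3 = g(1.734198) = 1.732052
x_4 = g(1.732052) = 1.732051
x_5 = g(1.732051) = 1.732051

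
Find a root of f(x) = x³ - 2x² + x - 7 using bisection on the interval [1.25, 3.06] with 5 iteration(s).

f(x) = x³ - 2x² + x - 7
Initial interval: [1.25, 3.06]

Iteration 1:
  c_1 = (1.250000 + 3.060000)/2 = 2.155000
  f(c_1) = f(2.155000) = -4.125176
  f(a) × f(c) ≥ 0, new interval: [2.155000, 3.060000]
Iteration 2:
  c_2 = (2.155000 + 3.060000)/2 = 2.607500
  f(c_2) = f(2.607500) = -0.262073
  f(a) × f(c) ≥ 0, new interval: [2.607500, 3.060000]
Iteration 3:
  c_3 = (2.607500 + 3.060000)/2 = 2.833750
  f(c_3) = f(2.833750) = 2.528878
  f(a) × f(c) < 0, new interval: [2.607500, 2.833750]
Iteration 4:
  c_4 = (2.607500 + 2.833750)/2 = 2.720625
  f(c_4) = f(2.720625) = 1.054547
  f(a) × f(c) < 0, new interval: [2.607500, 2.720625]
Iteration 5:
  c_5 = (2.607500 + 2.720625)/2 = 2.664062
  f(c_5) = f(2.664062) = 0.377066
  f(a) × f(c) < 0, new interval: [2.607500, 2.664062]

After 5 iteration(s), the approximation is c_5 = 2.664062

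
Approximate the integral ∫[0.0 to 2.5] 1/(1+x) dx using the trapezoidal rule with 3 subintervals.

f(x) = 1/(1+x)
a = 0.0, b = 2.5, n = 3
h = (b - a)/n = 0.833333

Trapezoidal rule: (h/2)[f(x₀) + 2f(x₁) + 2f(x₂) + ... + f(xₙ)]

x_0 = 0.0000, f(x_0) = 1.000000, coefficient = 1
x_1 = 0.8333, f(x_1) = 0.545455, coefficient = 2
x_2 = 1.6667, f(x_2) = 0.375000, coefficient = 2
x_3 = 2.5000, f(x_3) = 0.285714, coefficient = 1

I ≈ (0.833333/2) × 3.126623 = 1.302760
Exact value: 1.252763
Error: 0.049997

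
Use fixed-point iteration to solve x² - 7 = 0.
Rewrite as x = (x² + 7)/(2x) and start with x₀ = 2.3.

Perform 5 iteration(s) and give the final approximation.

Equation: x² - 7 = 0
Fixed-point form: x = (x² + 7)/(2x)
x₀ = 2.3

x_1 = g(2.300000) = 2.671739
x_2 = g(2.671739) = 2.645878
x_3 = g(2.645878) = 2.645751
x_4 = g(2.645751) = 2.645751
x_5 = g(2.645751) = 2.645751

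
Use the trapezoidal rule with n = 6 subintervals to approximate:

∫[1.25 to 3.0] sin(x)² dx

f(x) = sin(x)²
a = 1.25, b = 3.0, n = 6
h = (b - a)/n = 0.291667

Trapezoidal rule: (h/2)[f(x₀) + 2f(x₁) + 2f(x₂) + ... + f(xₙ)]

x_0 = 1.2500, f(x_0) = 0.900572, coefficient = 1
x_1 = 1.5417, f(x_1) = 0.999152, coefficient = 2
x_2 = 1.8333, f(x_2) = 0.932643, coefficient = 2
x_3 = 2.1250, f(x_3) = 0.723044, coefficient = 2
x_4 = 2.4167, f(x_4) = 0.439675, coefficient = 2
x_5 = 2.7083, f(x_5) = 0.176258, coefficient = 2
x_6 = 3.0000, f(x_6) = 0.019915, coefficient = 1

I ≈ (0.291667/2) × 7.462031 = 1.088213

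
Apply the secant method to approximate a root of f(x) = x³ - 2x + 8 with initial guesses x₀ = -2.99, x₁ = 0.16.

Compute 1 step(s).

f(x) = x³ - 2x + 8
x₀ = -2.99, x₁ = 0.16

Secant formula: x_{n+1} = x_n - f(x_n)(x_n - x_{n-1})/(f(x_n) - f(x_{n-1}))

Iteration 1:
  f(-2.990000) = -12.750899
  f(0.160000) = 7.684096
  x_2 = 0.160000 - 7.684096×(0.160000 - (-2.990000))/(7.684096 - (-12.750899))
       = -1.024483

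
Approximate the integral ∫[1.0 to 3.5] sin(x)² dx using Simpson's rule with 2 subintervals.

f(x) = sin(x)²
a = 1.0, b = 3.5, n = 2
h = (b - a)/n = 1.250000

Simpson's rule: (h/3)[f(x₀) + 4f(x₁) + 2f(x₂) + ... + f(xₙ)]

x_0 = 1.0000, f(x_0) = 0.708073, coefficient = 1
x_1 = 2.2500, f(x_1) = 0.605398, coefficient = 4
x_2 = 3.5000, f(x_2) = 0.123049, coefficient = 1

I ≈ (1.250000/3) × 3.252714 = 1.355297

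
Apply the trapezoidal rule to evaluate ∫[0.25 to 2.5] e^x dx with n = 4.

f(x) = e^x
a = 0.25, b = 2.5, n = 4
h = (b - a)/n = 0.562500

Trapezoidal rule: (h/2)[f(x₀) + 2f(x₁) + 2f(x₂) + ... + f(xₙ)]

x_0 = 0.2500, f(x_0) = 1.284025, coefficient = 1
x_1 = 0.8125, f(x_1) = 2.253535, coefficient = 2
x_2 = 1.3750, f(x_2) = 3.955077, coefficient = 2
x_3 = 1.9375, f(x_3) = 6.941376, coefficient = 2
x_4 = 2.5000, f(x_4) = 12.182494, coefficient = 1

I ≈ (0.562500/2) × 39.766494 = 11.184326
Exact value: 10.898469
Error: 0.285858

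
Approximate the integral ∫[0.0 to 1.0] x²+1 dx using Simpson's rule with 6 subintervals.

f(x) = x²+1
a = 0.0, b = 1.0, n = 6
h = (b - a)/n = 0.166667

Simpson's rule: (h/3)[f(x₀) + 4f(x₁) + 2f(x₂) + ... + f(xₙ)]

x_0 = 0.0000, f(x_0) = 1.000000, coefficient = 1
x_1 = 0.1667, f(x_1) = 1.027778, coefficient = 4
x_2 = 0.3333, f(x_2) = 1.111111, coefficient = 2
x_3 = 0.5000, f(x_3) = 1.250000, coefficient = 4
x_4 = 0.6667, f(x_4) = 1.444444, coefficient = 2
x_5 = 0.8333, f(x_5) = 1.694444, coefficient = 4
x_6 = 1.0000, f(x_6) = 2.000000, coefficient = 1

I ≈ (0.166667/3) × 24.000000 = 1.333333
Exact value: 1.333333
Error: 0.000000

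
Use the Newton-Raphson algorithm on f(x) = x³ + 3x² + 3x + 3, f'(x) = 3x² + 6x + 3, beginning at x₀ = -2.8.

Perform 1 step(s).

f(x) = x³ + 3x² + 3x + 3
f'(x) = 3x² + 6x + 3
x₀ = -2.8

Newton-Raphson formula: x_{n+1} = x_n - f(x_n)/f'(x_n)

Iteration 1:
  f(-2.800000) = -3.832000
  f'(-2.800000) = 9.720000
  x_1 = -2.800000 - (-3.832000)/9.720000 = -2.405761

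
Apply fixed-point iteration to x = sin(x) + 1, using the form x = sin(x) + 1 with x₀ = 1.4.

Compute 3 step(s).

Equation: x = sin(x) + 1
Fixed-point form: x = sin(x) + 1
x₀ = 1.4

x_1 = g(1.400000) = 1.985450
x_2 = g(1.985450) = 1.915256
x_3 = g(1.915256) = 1.941258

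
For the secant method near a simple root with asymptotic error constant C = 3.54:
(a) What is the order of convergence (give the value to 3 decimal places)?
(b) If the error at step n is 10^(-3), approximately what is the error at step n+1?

(a) Secant method has superlinear convergence with order φ = (1+√5)/2 ≈ 1.618.
    This means |e_{n+1}| ≈ C|e_n|^1.618.

(b) With |e_n| = 10^(-3) and C = 3.54:
    |e_{n+1}| ≈ 3.54 × (10^(-3))^1.618 = 3.54 × 10^(-4.85)

(a) ≈ 1.618 (golden ratio); (b) |e_{n+1}| ≈ 4.953e-05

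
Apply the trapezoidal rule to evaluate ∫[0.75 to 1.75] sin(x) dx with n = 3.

f(x) = sin(x)
a = 0.75, b = 1.75, n = 3
h = (b - a)/n = 0.333333

Trapezoidal rule: (h/2)[f(x₀) + 2f(x₁) + 2f(x₂) + ... + f(xₙ)]

x_0 = 0.7500, f(x_0) = 0.681639, coefficient = 1
x_1 = 1.0833, f(x_1) = 0.883524, coefficient = 2
x_2 = 1.4167, f(x_2) = 0.988146, coefficient = 2
x_3 = 1.7500, f(x_3) = 0.983986, coefficient = 1

I ≈ (0.333333/2) × 5.408964 = 0.901494
Exact value: 0.909935
Error: 0.008441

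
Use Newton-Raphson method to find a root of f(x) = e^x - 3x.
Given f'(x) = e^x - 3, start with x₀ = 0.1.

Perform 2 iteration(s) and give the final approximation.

f(x) = e^x - 3x
f'(x) = e^x - 3
x₀ = 0.1

Newton-Raphson formula: x_{n+1} = x_n - f(x_n)/f'(x_n)

Iteration 1:
  f(0.100000) = 0.805171
  f'(0.100000) = -1.894829
  x_1 = 0.100000 - 0.805171/(-1.894829) = 0.524931
Iteration 2:
  f(0.524931) = 0.115550
  f'(0.524931) = -1.309658
  x_2 = 0.524931 - 0.115550/(-1.309658) = 0.613160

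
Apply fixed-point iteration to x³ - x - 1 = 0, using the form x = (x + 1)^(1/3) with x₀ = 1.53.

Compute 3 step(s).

Equation: x³ - x - 1 = 0
Fixed-point form: x = (x + 1)^(1/3)
x₀ = 1.53

x_1 = g(1.530000) = 1.362616
x_2 = g(1.362616) = 1.331878
x_3 = g(1.331878) = 1.326077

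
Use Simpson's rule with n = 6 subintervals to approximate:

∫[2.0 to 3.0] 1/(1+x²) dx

f(x) = 1/(1+x²)
a = 2.0, b = 3.0, n = 6
h = (b - a)/n = 0.166667

Simpson's rule: (h/3)[f(x₀) + 4f(x₁) + 2f(x₂) + ... + f(xₙ)]

x_0 = 2.0000, f(x_0) = 0.200000, coefficient = 1
x_1 = 2.1667, f(x_1) = 0.175610, coefficient = 4
x_2 = 2.3333, f(x_2) = 0.155172, coefficient = 2
x_3 = 2.5000, f(x_3) = 0.137931, coefficient = 4
x_4 = 2.6667, f(x_4) = 0.123288, coefficient = 2
x_5 = 2.8333, f(x_5) = 0.110769, coefficient = 4
x_6 = 3.0000, f(x_6) = 0.100000, coefficient = 1

I ≈ (0.166667/3) × 2.554160 = 0.141898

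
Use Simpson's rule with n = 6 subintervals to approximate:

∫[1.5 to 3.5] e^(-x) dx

f(x) = e^(-x)
a = 1.5, b = 3.5, n = 6
h = (b - a)/n = 0.333333

Simpson's rule: (h/3)[f(x₀) + 4f(x₁) + 2f(x₂) + ... + f(xₙ)]

x_0 = 1.5000, f(x_0) = 0.223130, coefficient = 1
x_1 = 1.8333, f(x_1) = 0.159880, coefficient = 4
x_2 = 2.1667, f(x_2) = 0.114559, coefficient = 2
x_3 = 2.5000, f(x_3) = 0.082085, coefficient = 4
x_4 = 2.8333, f(x_4) = 0.058816, coefficient = 2
x_5 = 3.1667, f(x_5) = 0.042144, coefficient = 4
x_6 = 3.5000, f(x_6) = 0.030197, coefficient = 1

I ≈ (0.333333/3) × 1.736513 = 0.192946
Exact value: 0.192933
Error: 0.000013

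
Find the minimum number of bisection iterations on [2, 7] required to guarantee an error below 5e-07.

We need (b-a)/2^n ≤ 5e-07
(7 - 2)/2^n ≤ 5e-07
5/2^n ≤ 5e-07
2^n ≥ 10000000
n ≥ log₂(10000000) = 23.25
n ≥ 24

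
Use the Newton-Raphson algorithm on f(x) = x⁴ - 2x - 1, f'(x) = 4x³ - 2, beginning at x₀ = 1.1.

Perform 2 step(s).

f(x) = x⁴ - 2x - 1
f'(x) = 4x³ - 2
x₀ = 1.1

Newton-Raphson formula: x_{n+1} = x_n - f(x_n)/f'(x_n)

Iteration 1:
  f(1.100000) = -1.735900
  f'(1.100000) = 3.324000
  x_1 = 1.100000 - (-1.735900)/3.324000 = 1.622232
Iteration 2:
  f(1.622232) = 2.681051
  f'(1.622232) = 15.076509
  x_2 = 1.622232 - 2.681051/15.076509 = 1.444403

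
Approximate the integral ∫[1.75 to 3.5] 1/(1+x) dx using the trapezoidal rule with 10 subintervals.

f(x) = 1/(1+x)
a = 1.75, b = 3.5, n = 10
h = (b - a)/n = 0.175000

Trapezoidal rule: (h/2)[f(x₀) + 2f(x₁) + 2f(x₂) + ... + f(xₙ)]

x_0 = 1.7500, f(x_0) = 0.363636, coefficient = 1
x_1 = 1.9250, f(x_1) = 0.341880, coefficient = 2
x_2 = 2.1000, f(x_2) = 0.322581, coefficient = 2
x_3 = 2.2750, f(x_3) = 0.305344, coefficient = 2
x_4 = 2.4500, f(x_4) = 0.289855, coefficient = 2
x_5 = 2.6250, f(x_5) = 0.275862, coefficient = 2
x_6 = 2.8000, f(x_6) = 0.263158, coefficient = 2
x_7 = 2.9750, f(x_7) = 0.251572, coefficient = 2
x_8 = 3.1500, f(x_8) = 0.240964, coefficient = 2
x_9 = 3.3250, f(x_9) = 0.231214, coefficient = 2
x_10 = 3.5000, f(x_10) = 0.222222, coefficient = 1

I ≈ (0.175000/2) × 5.630718 = 0.492688
Exact value: 0.492476
Error: 0.000211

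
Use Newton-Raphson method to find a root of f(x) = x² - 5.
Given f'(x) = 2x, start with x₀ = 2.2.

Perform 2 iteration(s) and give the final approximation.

f(x) = x² - 5
f'(x) = 2x
x₀ = 2.2

Newton-Raphson formula: x_{n+1} = x_n - f(x_n)/f'(x_n)

Iteration 1:
  f(2.200000) = -0.160000
  f'(2.200000) = 4.400000
  x_1 = 2.200000 - (-0.160000)/4.400000 = 2.236364
Iteration 2:
  f(2.236364) = 0.001322
  f'(2.236364) = 4.472727
  x_2 = 2.236364 - 0.001322/4.472727 = 2.236068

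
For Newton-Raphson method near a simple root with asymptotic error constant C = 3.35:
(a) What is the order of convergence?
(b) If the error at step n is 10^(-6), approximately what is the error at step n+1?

(a) Newton-Raphson has quadratic (order 2) convergence near simple roots.
    This means |e_{n+1}| ≈ C|e_n|².

(b) With |e_n| = 10^(-6) and C = 3.35:
    |e_{n+1}| ≈ 3.35 × (10^(-6))² = 3.35 × 10^(-12)

(a) 2 (quadratic); (b) |e_{n+1}| ≈ 3.350e-12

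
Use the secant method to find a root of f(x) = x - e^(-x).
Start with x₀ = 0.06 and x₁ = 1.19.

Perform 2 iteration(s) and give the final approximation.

f(x) = x - e^(-x)
x₀ = 0.06, x₁ = 1.19

Secant formula: x_{n+1} = x_n - f(x_n)(x_n - x_{n-1})/(f(x_n) - f(x_{n-1}))

Iteration 1:
  f(0.060000) = -0.881765
  f(1.190000) = 0.885779
  x_2 = 1.190000 - 0.885779×(1.190000 - 0.060000)/(0.885779 - (-0.881765))
       = 0.623717
Iteration 2:
  f(1.190000) = 0.885779
  f(0.623717) = 0.087768
  x_3 = 0.623717 - 0.087768×(0.623717 - 1.190000)/(0.087768 - 0.885779)
       = 0.561435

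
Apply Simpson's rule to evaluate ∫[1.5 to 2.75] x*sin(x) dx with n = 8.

f(x) = x*sin(x)
a = 1.5, b = 2.75, n = 8
h = (b - a)/n = 0.156250

Simpson's rule: (h/3)[f(x₀) + 4f(x₁) + 2f(x₂) + ... + f(xₙ)]

x_0 = 1.5000, f(x_0) = 1.496242, coefficient = 1
x_1 = 1.6562, f(x_1) = 1.650206, coefficient = 4
x_2 = 1.8125, f(x_2) = 1.759814, coefficient = 2
x_3 = 1.9688, f(x_3) = 1.814904, coefficient = 4
x_4 = 2.1250, f(x_4) = 1.806930, coefficient = 2
x_5 = 2.2812, f(x_5) = 1.729338, coefficient = 4
x_6 = 2.4375, f(x_6) = 1.577897, coefficient = 2
x_7 = 2.5938, f(x_7) = 1.350946, coefficient = 4
x_8 = 2.7500, f(x_8) = 1.049568, coefficient = 1

I ≈ (0.156250/3) × 39.016671 = 2.032118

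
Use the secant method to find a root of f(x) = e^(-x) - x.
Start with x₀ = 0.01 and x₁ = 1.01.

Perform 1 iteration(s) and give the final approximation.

f(x) = e^(-x) - x
x₀ = 0.01, x₁ = 1.01

Secant formula: x_{n+1} = x_n - f(x_n)(x_n - x_{n-1})/(f(x_n) - f(x_{n-1}))

Iteration 1:
  f(0.010000) = 0.980050
  f(1.010000) = -0.645781
  x_2 = 1.010000 - (-0.645781)×(1.010000 - 0.010000)/(-0.645781 - 0.980050)
       = 0.612799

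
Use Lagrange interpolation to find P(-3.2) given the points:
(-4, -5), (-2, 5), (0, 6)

Lagrange interpolation formula:
P(x) = Σ yᵢ × Lᵢ(x)
where Lᵢ(x) = Π_{j≠i} (x - xⱼ)/(xᵢ - xⱼ)

L_0(-3.2) = (-3.2 - (-2))/(-4 - (-2)) × (-3.2 - 0)/(-4 - 0) = 0.480000
L_1(-3.2) = (-3.2 - (-4))/(-2 - (-4)) × (-3.2 - 0)/(-2 - 0) = 0.640000
L_2(-3.2) = (-3.2 - (-4))/(0 - (-4)) × (-3.2 - (-2))/(0 - (-2)) = -0.120000

P(-3.2) = (-5)×L_0(-3.2) + 5×L_1(-3.2) + 6×L_2(-3.2)
P(-3.2) = 0.080000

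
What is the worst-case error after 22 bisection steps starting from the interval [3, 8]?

Bisection error bound: |error| ≤ (b-a)/2^n
|error| ≤ (8 - 3)/2^22 = 5/2^22
|error| ≤ 0.0000011921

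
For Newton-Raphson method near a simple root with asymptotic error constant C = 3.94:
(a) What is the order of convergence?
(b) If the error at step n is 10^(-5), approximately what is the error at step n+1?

(a) Newton-Raphson has quadratic (order 2) convergence near simple roots.
    This means |e_{n+1}| ≈ C|e_n|².

(b) With |e_n| = 10^(-5) and C = 3.94:
    |e_{n+1}| ≈ 3.94 × (10^(-5))² = 3.94 × 10^(-10)

(a) 2 (quadratic); (b) |e_{n+1}| ≈ 3.940e-10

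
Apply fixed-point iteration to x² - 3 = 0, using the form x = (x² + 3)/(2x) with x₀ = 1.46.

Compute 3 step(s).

Equation: x² - 3 = 0
Fixed-point form: x = (x² + 3)/(2x)
x₀ = 1.46

x_1 = g(1.460000) = 1.757397
x_2 = g(1.757397) = 1.732234
x_3 = g(1.732234) = 1.732051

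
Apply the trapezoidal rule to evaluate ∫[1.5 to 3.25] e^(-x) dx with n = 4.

f(x) = e^(-x)
a = 1.5, b = 3.25, n = 4
h = (b - a)/n = 0.437500

Trapezoidal rule: (h/2)[f(x₀) + 2f(x₁) + 2f(x₂) + ... + f(xₙ)]

x_0 = 1.5000, f(x_0) = 0.223130, coefficient = 1
x_1 = 1.9375, f(x_1) = 0.144064, coefficient = 2
x_2 = 2.3750, f(x_2) = 0.093014, coefficient = 2
x_3 = 2.8125, f(x_3) = 0.060055, coefficient = 2
x_4 = 3.2500, f(x_4) = 0.038774, coefficient = 1

I ≈ (0.437500/2) × 0.856170 = 0.187287
Exact value: 0.184356
Error: 0.002931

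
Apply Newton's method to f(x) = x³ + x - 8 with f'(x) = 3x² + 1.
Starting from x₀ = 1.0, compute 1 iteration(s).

f(x) = x³ + x - 8
f'(x) = 3x² + 1
x₀ = 1.0

Newton-Raphson formula: x_{n+1} = x_n - f(x_n)/f'(x_n)

Iteration 1:
  f(1.000000) = -6.000000
  f'(1.000000) = 4.000000
  x_1 = 1.000000 - (-6.000000)/4.000000 = 2.500000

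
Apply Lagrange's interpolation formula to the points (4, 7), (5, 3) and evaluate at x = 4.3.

Lagrange interpolation formula:
P(x) = Σ yᵢ × Lᵢ(x)
where Lᵢ(x) = Π_{j≠i} (x - xⱼ)/(xᵢ - xⱼ)

L_0(4.3) = (4.3 - 5)/(4 - 5) = 0.700000
L_1(4.3) = (4.3 - 4)/(5 - 4) = 0.300000

P(4.3) = 7×L_0(4.3) + 3×L_1(4.3)
P(4.3) = 5.800000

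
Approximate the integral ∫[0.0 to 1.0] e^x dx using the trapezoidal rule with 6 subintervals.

f(x) = e^x
a = 0.0, b = 1.0, n = 6
h = (b - a)/n = 0.166667

Trapezoidal rule: (h/2)[f(x₀) + 2f(x₁) + 2f(x₂) + ... + f(xₙ)]

x_0 = 0.0000, f(x_0) = 1.000000, coefficient = 1
x_1 = 0.1667, f(x_1) = 1.181360, coefficient = 2
x_2 = 0.3333, f(x_2) = 1.395612, coefficient = 2
x_3 = 0.5000, f(x_3) = 1.648721, coefficient = 2
x_4 = 0.6667, f(x_4) = 1.947734, coefficient = 2
x_5 = 0.8333, f(x_5) = 2.300976, coefficient = 2
x_6 = 1.0000, f(x_6) = 2.718282, coefficient = 1

I ≈ (0.166667/2) × 20.667090 = 1.722257
Exact value: 1.718282
Error: 0.003976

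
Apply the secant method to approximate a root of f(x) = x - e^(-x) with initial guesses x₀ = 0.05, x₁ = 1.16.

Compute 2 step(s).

f(x) = x - e^(-x)
x₀ = 0.05, x₁ = 1.16

Secant formula: x_{n+1} = x_n - f(x_n)(x_n - x_{n-1})/(f(x_n) - f(x_{n-1}))

Iteration 1:
  f(0.050000) = -0.901229
  f(1.160000) = 0.846514
  x_2 = 1.160000 - 0.846514×(1.160000 - 0.050000)/(0.846514 - (-0.901229))
       = 0.622375
Iteration 2:
  f(1.160000) = 0.846514
  f(0.622375) = 0.085707
  x_3 = 0.622375 - 0.085707×(0.622375 - 1.160000)/(0.085707 - 0.846514)
       = 0.561810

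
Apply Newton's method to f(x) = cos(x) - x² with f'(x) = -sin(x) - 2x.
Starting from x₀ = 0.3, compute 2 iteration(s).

f(x) = cos(x) - x²
f'(x) = -sin(x) - 2x
x₀ = 0.3

Newton-Raphson formula: x_{n+1} = x_n - f(x_n)/f'(x_n)

Iteration 1:
  f(0.300000) = 0.865336
  f'(0.300000) = -0.895520
  x_1 = 0.300000 - 0.865336/(-0.895520) = 1.266295
Iteration 2:
  f(1.266295) = -1.303685
  f'(1.266295) = -3.486586
  x_2 = 1.266295 - (-1.303685)/(-3.486586) = 0.892380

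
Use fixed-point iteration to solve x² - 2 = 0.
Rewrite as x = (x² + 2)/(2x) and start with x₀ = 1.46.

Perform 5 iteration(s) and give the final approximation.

Equation: x² - 2 = 0
Fixed-point form: x = (x² + 2)/(2x)
x₀ = 1.46

x_1 = g(1.460000) = 1.414932
x_2 = g(1.414932) = 1.414214
x_3 = g(1.414214) = 1.414214
x_4 = g(1.414214) = 1.414214
x_5 = g(1.414214) = 1.414214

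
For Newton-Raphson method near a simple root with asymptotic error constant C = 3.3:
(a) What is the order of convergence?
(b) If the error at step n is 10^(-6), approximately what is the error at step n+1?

(a) Newton-Raphson has quadratic (order 2) convergence near simple roots.
    This means |e_{n+1}| ≈ C|e_n|².

(b) With |e_n| = 10^(-6) and C = 3.3:
    |e_{n+1}| ≈ 3.3 × (10^(-6))² = 3.3 × 10^(-12)

(a) 2 (quadratic); (b) |e_{n+1}| ≈ 3.300e-12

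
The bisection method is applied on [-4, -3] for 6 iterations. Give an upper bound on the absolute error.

Bisection error bound: |error| ≤ (b-a)/2^n
|error| ≤ (-3 - (-4))/2^6 = 1/2^6
|error| ≤ 0.0156250000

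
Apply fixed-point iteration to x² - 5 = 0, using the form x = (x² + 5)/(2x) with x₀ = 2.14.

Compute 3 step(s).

Equation: x² - 5 = 0
Fixed-point form: x = (x² + 5)/(2x)
x₀ = 2.14

x_1 = g(2.140000) = 2.238224
x_2 = g(2.238224) = 2.236069
x_3 = g(2.236069) = 2.236068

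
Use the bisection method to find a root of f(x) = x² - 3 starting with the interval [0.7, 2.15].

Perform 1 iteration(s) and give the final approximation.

f(x) = x² - 3
Initial interval: [0.7, 2.15]

Iteration 1:
  c_1 = (0.700000 + 2.150000)/2 = 1.425000
  f(c_1) = f(1.425000) = -0.969375
  f(a) × f(c) ≥ 0, new interval: [1.425000, 2.150000]

After 1 iteration(s), the approximation is c_1 = 1.425000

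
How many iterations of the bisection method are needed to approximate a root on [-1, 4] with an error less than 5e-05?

We need (b-a)/2^n ≤ 5e-05
(4 - (-1))/2^n ≤ 5e-05
5/2^n ≤ 5e-05
2^n ≥ 100000
n ≥ log₂(100000) = 16.61
n ≥ 17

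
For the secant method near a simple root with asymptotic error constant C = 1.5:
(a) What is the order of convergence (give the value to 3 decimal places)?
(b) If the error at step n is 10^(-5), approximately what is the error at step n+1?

(a) Secant method has superlinear convergence with order φ = (1+√5)/2 ≈ 1.618.
    This means |e_{n+1}| ≈ C|e_n|^1.618.

(b) With |e_n| = 10^(-5) and C = 1.5:
    |e_{n+1}| ≈ 1.5 × (10^(-5))^1.618 = 1.5 × 10^(-8.09)

(a) ≈ 1.618 (golden ratio); (b) |e_{n+1}| ≈ 1.219e-08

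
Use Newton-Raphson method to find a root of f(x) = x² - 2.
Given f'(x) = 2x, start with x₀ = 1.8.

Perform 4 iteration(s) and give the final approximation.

f(x) = x² - 2
f'(x) = 2x
x₀ = 1.8

Newton-Raphson formula: x_{n+1} = x_n - f(x_n)/f'(x_n)

Iteration 1:
  f(1.800000) = 1.240000
  f'(1.800000) = 3.600000
  x_1 = 1.800000 - 1.240000/3.600000 = 1.455556
Iteration 2:
  f(1.455556) = 0.118642
  f'(1.455556) = 2.911111
  x_2 = 1.455556 - 0.118642/2.911111 = 1.414801
Iteration 3:
  f(1.414801) = 0.001661
  f'(1.414801) = 2.829601
  x_3 = 1.414801 - 0.001661/2.829601 = 1.414214
Iteration 4:
  f(1.414214) = 0.000000
  f'(1.414214) = 2.828427
  x_4 = 1.414214 - 0.000000/2.828427 = 1.414214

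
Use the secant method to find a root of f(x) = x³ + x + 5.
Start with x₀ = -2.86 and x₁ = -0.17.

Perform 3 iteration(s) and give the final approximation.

f(x) = x³ + x + 5
x₀ = -2.86, x₁ = -0.17

Secant formula: x_{n+1} = x_n - f(x_n)(x_n - x_{n-1})/(f(x_n) - f(x_{n-1}))

Iteration 1:
  f(-2.860000) = -21.253656
  f(-0.170000) = 4.825087
  x_2 = -0.170000 - 4.825087×(-0.170000 - (-2.860000))/(4.825087 - (-21.253656))
       = -0.667704
Iteration 2:
  f(-0.170000) = 4.825087
  f(-0.667704) = 4.034615
  x_3 = -0.667704 - 4.034615×(-0.667704 - (-0.170000))/(4.034615 - 4.825087)
       = -3.208013
Iteration 3:
  f(-0.667704) = 4.034615
  f(-3.208013) = -31.222794
  x_4 = -3.208013 - (-31.222794)×(-3.208013 - (-0.667704))/(-31.222794 - 4.034615)
       = -0.958399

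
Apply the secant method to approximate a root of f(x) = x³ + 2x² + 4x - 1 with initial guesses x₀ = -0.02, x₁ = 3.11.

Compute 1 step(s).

f(x) = x³ + 2x² + 4x - 1
x₀ = -0.02, x₁ = 3.11

Secant formula: x_{n+1} = x_n - f(x_n)(x_n - x_{n-1})/(f(x_n) - f(x_{n-1}))

Iteration 1:
  f(-0.020000) = -1.079208
  f(3.110000) = 60.864431
  x_2 = 3.110000 - 60.864431×(3.110000 - (-0.020000))/(60.864431 - (-1.079208))
       = 0.034532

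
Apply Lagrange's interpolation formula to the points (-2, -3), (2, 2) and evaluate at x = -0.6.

Lagrange interpolation formula:
P(x) = Σ yᵢ × Lᵢ(x)
where Lᵢ(x) = Π_{j≠i} (x - xⱼ)/(xᵢ - xⱼ)

L_0(-0.6) = (-0.6 - 2)/(-2 - 2) = 0.650000
L_1(-0.6) = (-0.6 - (-2))/(2 - (-2)) = 0.350000

P(-0.6) = (-3)×L_0(-0.6) + 2×L_1(-0.6)
P(-0.6) = -1.250000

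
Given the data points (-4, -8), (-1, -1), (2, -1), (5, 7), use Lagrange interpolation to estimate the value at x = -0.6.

Lagrange interpolation formula:
P(x) = Σ yᵢ × Lᵢ(x)
where Lᵢ(x) = Π_{j≠i} (x - xⱼ)/(xᵢ - xⱼ)

L_0(-0.6) = (-0.6 - (-1))/(-4 - (-1)) × (-0.6 - 2)/(-4 - 2) × (-0.6 - 5)/(-4 - 5) = -0.035951
L_1(-0.6) = (-0.6 - (-4))/(-1 - (-4)) × (-0.6 - 2)/(-1 - 2) × (-0.6 - 5)/(-1 - 5) = 0.916741
L_2(-0.6) = (-0.6 - (-4))/(2 - (-4)) × (-0.6 - (-1))/(2 - (-1)) × (-0.6 - 5)/(2 - 5) = 0.141037
L_3(-0.6) = (-0.6 - (-4))/(5 - (-4)) × (-0.6 - (-1))/(5 - (-1)) × (-0.6 - 2)/(5 - 2) = -0.021827

P(-0.6) = (-8)×L_0(-0.6) + (-1)×L_1(-0.6) + (-1)×L_2(-0.6) + 7×L_3(-0.6)
P(-0.6) = -0.922963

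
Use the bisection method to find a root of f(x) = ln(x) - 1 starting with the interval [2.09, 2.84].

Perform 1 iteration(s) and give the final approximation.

f(x) = ln(x) - 1
Initial interval: [2.09, 2.84]

Iteration 1:
  c_1 = (2.090000 + 2.840000)/2 = 2.465000
  f(c_1) = f(2.465000) = -0.097808
  f(a) × f(c) ≥ 0, new interval: [2.465000, 2.840000]

After 1 iteration(s), the approximation is c_1 = 2.465000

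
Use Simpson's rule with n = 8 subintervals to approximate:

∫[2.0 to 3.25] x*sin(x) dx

f(x) = x*sin(x)
a = 2.0, b = 3.25, n = 8
h = (b - a)/n = 0.156250

Simpson's rule: (h/3)[f(x₀) + 4f(x₁) + 2f(x₂) + ... + f(xₙ)]

x_0 = 2.0000, f(x_0) = 1.818595, coefficient = 1
x_1 = 2.1562, f(x_1) = 1.797151, coefficient = 4
x_2 = 2.3125, f(x_2) = 1.705050, coefficient = 2
x_3 = 2.4688, f(x_3) = 1.538554, coefficient = 4
x_4 = 2.6250, f(x_4) = 1.296541, coefficient = 2
x_5 = 2.7812, f(x_5) = 0.980655, coefficient = 4
x_6 = 2.9375, f(x_6) = 0.595369, coefficient = 2
x_7 = 3.0938, f(x_7) = 0.147957, coefficient = 4
x_8 = 3.2500, f(x_8) = -0.351634, coefficient = 1

I ≈ (0.156250/3) × 26.518144 = 1.381153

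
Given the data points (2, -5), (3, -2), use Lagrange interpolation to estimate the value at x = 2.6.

Lagrange interpolation formula:
P(x) = Σ yᵢ × Lᵢ(x)
where Lᵢ(x) = Π_{j≠i} (x - xⱼ)/(xᵢ - xⱼ)

L_0(2.6) = (2.6 - 3)/(2 - 3) = 0.400000
L_1(2.6) = (2.6 - 2)/(3 - 2) = 0.600000

P(2.6) = (-5)×L_0(2.6) + (-2)×L_1(2.6)
P(2.6) = -3.200000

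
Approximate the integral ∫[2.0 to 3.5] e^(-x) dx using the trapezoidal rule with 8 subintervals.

f(x) = e^(-x)
a = 2.0, b = 3.5, n = 8
h = (b - a)/n = 0.187500

Trapezoidal rule: (h/2)[f(x₀) + 2f(x₁) + 2f(x₂) + ... + f(xₙ)]

x_0 = 2.0000, f(x_0) = 0.135335, coefficient = 1
x_1 = 2.1875, f(x_1) = 0.112197, coefficient = 2
x_2 = 2.3750, f(x_2) = 0.093014, coefficient = 2
x_3 = 2.5625, f(x_3) = 0.077112, coefficient = 2
x_4 = 2.7500, f(x_4) = 0.063928, coefficient = 2
x_5 = 2.9375, f(x_5) = 0.052998, coefficient = 2
x_6 = 3.1250, f(x_6) = 0.043937, coefficient = 2
x_7 = 3.3125, f(x_7) = 0.036425, coefficient = 2
x_8 = 3.5000, f(x_8) = 0.030197, coefficient = 1

I ≈ (0.187500/2) × 1.124755 = 0.105446
Exact value: 0.105138
Error: 0.000308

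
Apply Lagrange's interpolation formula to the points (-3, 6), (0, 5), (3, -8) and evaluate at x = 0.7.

Lagrange interpolation formula:
P(x) = Σ yᵢ × Lᵢ(x)
where Lᵢ(x) = Π_{j≠i} (x - xⱼ)/(xᵢ - xⱼ)

L_0(0.7) = (0.7 - 0)/(-3 - 0) × (0.7 - 3)/(-3 - 3) = -0.089444
L_1(0.7) = (0.7 - (-3))/(0 - (-3)) × (0.7 - 3)/(0 - 3) = 0.945556
L_2(0.7) = (0.7 - (-3))/(3 - (-3)) × (0.7 - 0)/(3 - 0) = 0.143889

P(0.7) = 6×L_0(0.7) + 5×L_1(0.7) + (-8)×L_2(0.7)
P(0.7) = 3.040000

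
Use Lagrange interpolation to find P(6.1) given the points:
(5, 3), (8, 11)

Lagrange interpolation formula:
P(x) = Σ yᵢ × Lᵢ(x)
where Lᵢ(x) = Π_{j≠i} (x - xⱼ)/(xᵢ - xⱼ)

L_0(6.1) = (6.1 - 8)/(5 - 8) = 0.633333
L_1(6.1) = (6.1 - 5)/(8 - 5) = 0.366667

P(6.1) = 3×L_0(6.1) + 11×L_1(6.1)
P(6.1) = 5.933333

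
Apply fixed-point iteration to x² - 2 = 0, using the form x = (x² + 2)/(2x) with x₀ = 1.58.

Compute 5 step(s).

Equation: x² - 2 = 0
Fixed-point form: x = (x² + 2)/(2x)
x₀ = 1.58

x_1 = g(1.580000) = 1.422911
x_2 = g(1.422911) = 1.414240
x_3 = g(1.414240) = 1.414214
x_4 = g(1.414214) = 1.414214
x_5 = g(1.414214) = 1.414214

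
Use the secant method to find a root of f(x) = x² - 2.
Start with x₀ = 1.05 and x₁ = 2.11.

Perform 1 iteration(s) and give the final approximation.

f(x) = x² - 2
x₀ = 1.05, x₁ = 2.11

Secant formula: x_{n+1} = x_n - f(x_n)(x_n - x_{n-1})/(f(x_n) - f(x_{n-1}))

Iteration 1:
  f(1.050000) = -0.897500
  f(2.110000) = 2.452100
  x_2 = 2.110000 - 2.452100×(2.110000 - 1.050000)/(2.452100 - (-0.897500))
       = 1.334019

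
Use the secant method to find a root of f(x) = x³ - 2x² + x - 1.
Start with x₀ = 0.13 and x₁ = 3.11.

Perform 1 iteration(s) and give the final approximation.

f(x) = x³ - 2x² + x - 1
x₀ = 0.13, x₁ = 3.11

Secant formula: x_{n+1} = x_n - f(x_n)(x_n - x_{n-1})/(f(x_n) - f(x_{n-1}))

Iteration 1:
  f(0.130000) = -0.901603
  f(3.110000) = 12.846031
  x_2 = 3.110000 - 12.846031×(3.110000 - 0.130000)/(12.846031 - (-0.901603))
       = 0.325436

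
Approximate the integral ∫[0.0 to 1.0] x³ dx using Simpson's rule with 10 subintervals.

f(x) = x³
a = 0.0, b = 1.0, n = 10
h = (b - a)/n = 0.100000

Simpson's rule: (h/3)[f(x₀) + 4f(x₁) + 2f(x₂) + ... + f(xₙ)]

x_0 = 0.0000, f(x_0) = 0.000000, coefficient = 1
x_1 = 0.1000, f(x_1) = 0.001000, coefficient = 4
x_2 = 0.2000, f(x_2) = 0.008000, coefficient = 2
x_3 = 0.3000, f(x_3) = 0.027000, coefficient = 4
x_4 = 0.4000, f(x_4) = 0.064000, coefficient = 2
x_5 = 0.5000, f(x_5) = 0.125000, coefficient = 4
x_6 = 0.6000, f(x_6) = 0.216000, coefficient = 2
x_7 = 0.7000, f(x_7) = 0.343000, coefficient = 4
x_8 = 0.8000, f(x_8) = 0.512000, coefficient = 2
x_9 = 0.9000, f(x_9) = 0.729000, coefficient = 4
x_10 = 1.0000, f(x_10) = 1.000000, coefficient = 1

I ≈ (0.100000/3) × 7.500000 = 0.250000
Exact value: 0.250000
Error: 0.000000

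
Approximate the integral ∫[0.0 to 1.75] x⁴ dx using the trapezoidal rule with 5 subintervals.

f(x) = x⁴
a = 0.0, b = 1.75, n = 5
h = (b - a)/n = 0.350000

Trapezoidal rule: (h/2)[f(x₀) + 2f(x₁) + 2f(x₂) + ... + f(xₙ)]

x_0 = 0.0000, f(x_0) = 0.000000, coefficient = 1
x_1 = 0.3500, f(x_1) = 0.015006, coefficient = 2
x_2 = 0.7000, f(x_2) = 0.240100, coefficient = 2
x_3 = 1.0500, f(x_3) = 1.215506, coefficient = 2
x_4 = 1.4000, f(x_4) = 3.841600, coefficient = 2
x_5 = 1.7500, f(x_5) = 9.378906, coefficient = 1

I ≈ (0.350000/2) × 20.003331 = 3.500583
Exact value: 3.282617
Error: 0.217966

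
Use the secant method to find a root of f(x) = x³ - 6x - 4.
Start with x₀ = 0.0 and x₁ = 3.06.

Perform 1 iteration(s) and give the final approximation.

f(x) = x³ - 6x - 4
x₀ = 0.0, x₁ = 3.06

Secant formula: x_{n+1} = x_n - f(x_n)(x_n - x_{n-1})/(f(x_n) - f(x_{n-1}))

Iteration 1:
  f(0.000000) = -4.000000
  f(3.060000) = 6.292616
  x_2 = 3.060000 - 6.292616×(3.060000 - 0.000000)/(6.292616 - (-4.000000))
       = 1.189202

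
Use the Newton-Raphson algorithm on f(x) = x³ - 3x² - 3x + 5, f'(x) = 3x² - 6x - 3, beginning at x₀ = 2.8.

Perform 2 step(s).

f(x) = x³ - 3x² - 3x + 5
f'(x) = 3x² - 6x - 3
x₀ = 2.8

Newton-Raphson formula: x_{n+1} = x_n - f(x_n)/f'(x_n)

Iteration 1:
  f(2.800000) = -4.968000
  f'(2.800000) = 3.720000
  x_1 = 2.800000 - (-4.968000)/3.720000 = 4.135484
Iteration 2:
  f(4.135484) = 12.012851
  f'(4.135484) = 23.493777
  x_2 = 4.135484 - 12.012851/23.493777 = 3.624163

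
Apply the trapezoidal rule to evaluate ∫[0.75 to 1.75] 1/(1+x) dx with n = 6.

f(x) = 1/(1+x)
a = 0.75, b = 1.75, n = 6
h = (b - a)/n = 0.166667

Trapezoidal rule: (h/2)[f(x₀) + 2f(x₁) + 2f(x₂) + ... + f(xₙ)]

x_0 = 0.7500, f(x_0) = 0.571429, coefficient = 1
x_1 = 0.9167, f(x_1) = 0.521739, coefficient = 2
x_2 = 1.0833, f(x_2) = 0.480000, coefficient = 2
x_3 = 1.2500, f(x_3) = 0.444444, coefficient = 2
x_4 = 1.4167, f(x_4) = 0.413793, coefficient = 2
x_5 = 1.5833, f(x_5) = 0.387097, coefficient = 2
x_6 = 1.7500, f(x_6) = 0.363636, coefficient = 1

I ≈ (0.166667/2) × 5.429212 = 0.452434
Exact value: 0.451985
Error: 0.000449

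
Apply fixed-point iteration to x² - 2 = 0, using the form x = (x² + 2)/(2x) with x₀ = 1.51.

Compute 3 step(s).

Equation: x² - 2 = 0
Fixed-point form: x = (x² + 2)/(2x)
x₀ = 1.51

x_1 = g(1.510000) = 1.417252
x_2 = g(1.417252) = 1.414217
x_3 = g(1.414217) = 1.414214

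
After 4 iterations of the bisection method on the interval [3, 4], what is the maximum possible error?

Bisection error bound: |error| ≤ (b-a)/2^n
|error| ≤ (4 - 3)/2^4 = 1/2^4
|error| ≤ 0.0625000000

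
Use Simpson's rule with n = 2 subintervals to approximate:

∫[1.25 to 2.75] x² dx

f(x) = x²
a = 1.25, b = 2.75, n = 2
h = (b - a)/n = 0.750000

Simpson's rule: (h/3)[f(x₀) + 4f(x₁) + 2f(x₂) + ... + f(xₙ)]

x_0 = 1.2500, f(x_0) = 1.562500, coefficient = 1
x_1 = 2.0000, f(x_1) = 4.000000, coefficient = 4
x_2 = 2.7500, f(x_2) = 7.562500, coefficient = 1

I ≈ (0.750000/3) × 25.125000 = 6.281250
Exact value: 6.281250
Error: 0.000000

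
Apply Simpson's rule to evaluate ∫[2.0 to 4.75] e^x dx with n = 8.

f(x) = e^x
a = 2.0, b = 4.75, n = 8
h = (b - a)/n = 0.343750

Simpson's rule: (h/3)[f(x₀) + 4f(x₁) + 2f(x₂) + ... + f(xₙ)]

x_0 = 2.0000, f(x_0) = 7.389056, coefficient = 1
x_1 = 2.3438, f(x_1) = 10.420239, coefficient = 4
x_2 = 2.6875, f(x_2) = 14.694893, coefficient = 2
x_3 = 3.0312, f(x_3) = 20.723120, coefficient = 4
x_4 = 3.3750, f(x_4) = 29.224284, coefficient = 2
x_5 = 3.7188, f(x_5) = 41.212846, coefficient = 4
x_6 = 4.0625, f(x_6) = 58.119428, coefficient = 2
x_7 = 4.4062, f(x_7) = 81.961531, coefficient = 4
x_8 = 4.7500, f(x_8) = 115.584285, coefficient = 1

I ≈ (0.343750/3) × 944.321495 = 108.203505
Exact value: 108.195228
Error: 0.008276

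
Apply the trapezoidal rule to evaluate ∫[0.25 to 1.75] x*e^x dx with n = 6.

f(x) = x*e^x
a = 0.25, b = 1.75, n = 6
h = (b - a)/n = 0.250000

Trapezoidal rule: (h/2)[f(x₀) + 2f(x₁) + 2f(x₂) + ... + f(xₙ)]

x_0 = 0.2500, f(x_0) = 0.321006, coefficient = 1
x_1 = 0.5000, f(x_1) = 0.824361, coefficient = 2
x_2 = 0.7500, f(x_2) = 1.587750, coefficient = 2
x_3 = 1.0000, f(x_3) = 2.718282, coefficient = 2
x_4 = 1.2500, f(x_4) = 4.362929, coefficient = 2
x_5 = 1.5000, f(x_5) = 6.722534, coefficient = 2
x_6 = 1.7500, f(x_6) = 10.070555, coefficient = 1

I ≈ (0.250000/2) × 42.823271 = 5.352909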